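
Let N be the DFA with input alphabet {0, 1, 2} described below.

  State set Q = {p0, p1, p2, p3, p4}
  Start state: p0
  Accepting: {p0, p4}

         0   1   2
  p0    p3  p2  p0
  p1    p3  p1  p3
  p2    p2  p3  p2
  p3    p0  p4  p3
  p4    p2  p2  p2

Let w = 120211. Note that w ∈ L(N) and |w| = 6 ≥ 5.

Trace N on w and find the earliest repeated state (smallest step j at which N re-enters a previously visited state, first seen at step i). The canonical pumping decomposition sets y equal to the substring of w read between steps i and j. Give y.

2

Run of N on w = 1 2 0 2 1 1:
  step 0: p0  (start)
  step 1: p2  (read 1: p0→p2)
  step 2: p2  (read 2: p2→p2)   ← first repeat (p2 seen earlier)
  step 3: p2  (read 0: p2→p2)
  step 4: p2  (read 2: p2→p2)
  step 5: p3  (read 1: p2→p3)
  step 6: p4  (read 1: p3→p4)

So i = 1, j = 2, giving x = w[0:1] = 1, y = w[1:2] = 2, z = w[2:6] = 0211.
Check: |xy| = 2 ≤ 5 and |y| = 1 ≥ 1. Reading y takes N from p2 back to p2, so every xyⁱz is accepted.
Pumping length from the standard proof: p = 5 (the number of states). The repeated state found above gives |xy| = j ≤ 5 and |y| = j − i ≥ 1.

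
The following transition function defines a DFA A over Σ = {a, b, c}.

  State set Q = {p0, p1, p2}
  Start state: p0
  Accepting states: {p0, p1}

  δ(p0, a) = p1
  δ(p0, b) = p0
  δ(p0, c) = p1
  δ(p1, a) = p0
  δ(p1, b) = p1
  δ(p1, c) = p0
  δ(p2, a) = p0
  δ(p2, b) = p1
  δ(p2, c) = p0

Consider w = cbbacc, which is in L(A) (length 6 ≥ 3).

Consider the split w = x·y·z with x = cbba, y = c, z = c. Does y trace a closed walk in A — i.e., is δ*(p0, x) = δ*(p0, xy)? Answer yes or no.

no

State sequence: p0 -c-> p1 -b-> p1 -b-> p1 -a-> p0 -c-> p1

After x (step 4): p0. After xy (step 5): p1.
They differ (p0 ≠ p1), so y is not a cycle from the state after x; this split is not the one the pumping-lemma construction produces, and pumping y need not keep the string in L(A).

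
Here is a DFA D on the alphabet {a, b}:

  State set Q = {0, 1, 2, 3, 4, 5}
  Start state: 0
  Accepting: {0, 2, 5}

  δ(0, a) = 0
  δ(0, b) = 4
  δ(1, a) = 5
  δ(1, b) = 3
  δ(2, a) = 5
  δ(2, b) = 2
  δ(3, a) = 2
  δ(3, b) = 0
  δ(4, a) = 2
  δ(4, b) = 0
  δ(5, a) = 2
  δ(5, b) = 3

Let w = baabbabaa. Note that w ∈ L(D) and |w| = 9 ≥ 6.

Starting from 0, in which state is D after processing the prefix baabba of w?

0

Run of D on the first 6 characters of w = b a a b b a:
  step 0: 0  (start)
  step 1: 4  (read b: 0→4)
  step 2: 2  (read a: 4→2)
  step 3: 5  (read a: 2→5)
  step 4: 3  (read b: 5→3)
  step 5: 0  (read b: 3→0)
  step 6: 0  (read a: 0→0)

After reading 6 characters, D is in state 0.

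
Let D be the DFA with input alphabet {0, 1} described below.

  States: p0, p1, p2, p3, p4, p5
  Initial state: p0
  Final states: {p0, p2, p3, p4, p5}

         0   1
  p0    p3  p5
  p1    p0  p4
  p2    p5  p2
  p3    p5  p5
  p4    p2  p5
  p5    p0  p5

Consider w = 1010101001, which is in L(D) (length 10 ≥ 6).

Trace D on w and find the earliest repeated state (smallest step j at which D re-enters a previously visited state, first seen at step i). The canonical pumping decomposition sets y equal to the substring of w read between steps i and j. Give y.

10

State sequence: p0 -1-> p5 -0-> p0 -1-> p5 -0-> p0 -1-> p5 -0-> p0 -1-> p5 -0-> p0 -0-> p3 -1-> p5
First repeat at step 2: p0 was already visited.

So i = 0, j = 2, giving x = w[0:0] = ε, y = w[0:2] = 10, z = w[2:10] = 10101001.
Check: |xy| = 2 ≤ 6 and |y| = 2 ≥ 1. Reading y takes D from p0 back to p0, so every xyⁱz is accepted.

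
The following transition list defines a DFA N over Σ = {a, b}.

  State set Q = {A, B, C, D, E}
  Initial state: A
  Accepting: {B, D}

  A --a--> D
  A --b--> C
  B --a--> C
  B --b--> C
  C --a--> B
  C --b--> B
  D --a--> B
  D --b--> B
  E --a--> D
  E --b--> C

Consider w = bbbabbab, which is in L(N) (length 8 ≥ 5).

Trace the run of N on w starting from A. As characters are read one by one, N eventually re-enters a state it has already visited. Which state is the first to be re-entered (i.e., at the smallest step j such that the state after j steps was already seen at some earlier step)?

C

State sequence: A -b-> C -b-> B -b-> C -a-> B -b-> C -b-> B -a-> C -b-> B
First repeat at step 3: C was already visited.

The earliest repeat is at step j = 3: N is in C, which it already visited at step i = 1.
Pumping length from the standard proof: p = 5 (the number of states). The repeated state found above gives |xy| = j ≤ 5 and |y| = j − i ≥ 1.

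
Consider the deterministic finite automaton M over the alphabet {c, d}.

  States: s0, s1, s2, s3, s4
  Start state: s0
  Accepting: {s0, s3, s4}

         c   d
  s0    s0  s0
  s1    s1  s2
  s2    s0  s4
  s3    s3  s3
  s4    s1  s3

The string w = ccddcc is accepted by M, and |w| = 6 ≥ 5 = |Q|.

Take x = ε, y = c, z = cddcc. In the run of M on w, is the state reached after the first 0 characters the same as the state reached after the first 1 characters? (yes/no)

State sequence: s0 -c-> s0

After x (step 0): s0. After xy (step 1): s0.
They match, so y = c drives M around a cycle from s0 back to itself; pumping y any number of times keeps M in s0 before reading z, and xyⁱz ∈ L(M) for every i ≥ 0.

yes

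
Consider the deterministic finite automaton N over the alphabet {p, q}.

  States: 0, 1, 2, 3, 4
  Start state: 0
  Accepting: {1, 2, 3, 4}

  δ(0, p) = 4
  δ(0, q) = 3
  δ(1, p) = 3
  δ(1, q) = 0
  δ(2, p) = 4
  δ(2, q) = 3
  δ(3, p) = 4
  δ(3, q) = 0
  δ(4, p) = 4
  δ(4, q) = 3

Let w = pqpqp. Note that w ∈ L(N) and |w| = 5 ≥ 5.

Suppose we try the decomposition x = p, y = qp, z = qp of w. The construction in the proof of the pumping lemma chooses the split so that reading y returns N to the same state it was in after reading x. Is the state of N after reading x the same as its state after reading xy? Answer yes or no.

State sequence: 0 -p-> 4 -q-> 3 -p-> 4

After x (step 1): 4. After xy (step 3): 4.
They match, so y = qp drives N around a cycle from 4 back to itself; pumping y any number of times keeps N in 4 before reading z, and xyⁱz ∈ L(N) for every i ≥ 0.

yes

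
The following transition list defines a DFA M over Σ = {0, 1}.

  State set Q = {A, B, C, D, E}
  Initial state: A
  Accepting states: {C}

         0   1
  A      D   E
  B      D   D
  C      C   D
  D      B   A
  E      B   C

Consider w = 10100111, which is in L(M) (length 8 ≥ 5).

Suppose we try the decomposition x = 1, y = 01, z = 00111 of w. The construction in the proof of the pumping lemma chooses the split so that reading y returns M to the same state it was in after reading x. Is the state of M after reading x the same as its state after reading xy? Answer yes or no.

no

State sequence: A -1-> E -0-> B -1-> D

After x (step 1): E. After xy (step 3): D.
They differ (E ≠ D), so y is not a cycle from the state after x; this split is not the one the pumping-lemma construction produces, and pumping y need not keep the string in L(M).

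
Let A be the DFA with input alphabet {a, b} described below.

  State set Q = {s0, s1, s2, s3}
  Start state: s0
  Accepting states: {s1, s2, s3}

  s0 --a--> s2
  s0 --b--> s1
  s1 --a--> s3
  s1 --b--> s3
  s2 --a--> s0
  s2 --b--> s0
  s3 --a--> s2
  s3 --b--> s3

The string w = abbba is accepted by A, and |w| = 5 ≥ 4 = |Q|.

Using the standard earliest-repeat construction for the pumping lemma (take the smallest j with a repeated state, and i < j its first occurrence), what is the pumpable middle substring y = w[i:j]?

ab

Run of A on w = a b b b a:
  step 0: s0  (start)
  step 1: s2  (read a: s0→s2)
  step 2: s0  (read b: s2→s0)   ← first repeat (s0 seen earlier)
  step 3: s1  (read b: s0→s1)
  step 4: s3  (read b: s1→s3)
  step 5: s2  (read a: s3→s2)

So i = 0, j = 2, giving x = w[0:0] = ε, y = w[0:2] = ab, z = w[2:5] = bba.
Check: |xy| = 2 ≤ 4 and |y| = 2 ≥ 1. Reading y takes A from s0 back to s0, so every xyⁱz is accepted.
Pumping length from the standard proof: p = 4 (the number of states). The repeated state found above gives |xy| = j ≤ 4 and |y| = j − i ≥ 1.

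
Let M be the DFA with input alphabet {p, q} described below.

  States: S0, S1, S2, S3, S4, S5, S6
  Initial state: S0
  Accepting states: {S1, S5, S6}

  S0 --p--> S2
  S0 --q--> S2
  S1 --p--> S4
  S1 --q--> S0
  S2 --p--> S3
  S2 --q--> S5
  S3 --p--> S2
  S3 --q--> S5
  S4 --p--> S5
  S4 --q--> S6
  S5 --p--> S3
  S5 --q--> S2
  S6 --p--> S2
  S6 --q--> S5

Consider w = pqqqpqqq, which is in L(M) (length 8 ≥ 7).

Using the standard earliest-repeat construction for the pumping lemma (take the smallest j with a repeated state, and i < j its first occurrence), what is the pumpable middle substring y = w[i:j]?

State sequence: S0 -p-> S2 -q-> S5 -q-> S2 -q-> S5 -p-> S3 -q-> S5 -q-> S2 -q-> S5
First repeat at step 3: S2 was already visited.

So i = 1, j = 3, giving x = w[0:1] = p, y = w[1:3] = qq, z = w[3:8] = qpqqq.
Check: |xy| = 3 ≤ 7 and |y| = 2 ≥ 1. Reading y takes M from S2 back to S2, so every xyⁱz is accepted.
With |Q| = 7, pigeonhole forces a state repeat no later than step 7; the substring read between the first and second visits to that state can be pumped.

qq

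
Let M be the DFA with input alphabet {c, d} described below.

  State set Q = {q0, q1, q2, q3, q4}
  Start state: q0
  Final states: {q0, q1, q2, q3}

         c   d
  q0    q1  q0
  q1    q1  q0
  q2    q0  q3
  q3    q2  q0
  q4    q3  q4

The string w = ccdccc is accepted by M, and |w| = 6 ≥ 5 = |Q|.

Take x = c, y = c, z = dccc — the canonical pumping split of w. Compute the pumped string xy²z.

xy^2z = c·c·c·dccc = cccdccc.
Reading y = c takes M from q1 back to q1, so after x·y·y the machine is still in q1, and z then leads to the accepting state q1. Hence cccdccc ∈ L(M).

cccdccc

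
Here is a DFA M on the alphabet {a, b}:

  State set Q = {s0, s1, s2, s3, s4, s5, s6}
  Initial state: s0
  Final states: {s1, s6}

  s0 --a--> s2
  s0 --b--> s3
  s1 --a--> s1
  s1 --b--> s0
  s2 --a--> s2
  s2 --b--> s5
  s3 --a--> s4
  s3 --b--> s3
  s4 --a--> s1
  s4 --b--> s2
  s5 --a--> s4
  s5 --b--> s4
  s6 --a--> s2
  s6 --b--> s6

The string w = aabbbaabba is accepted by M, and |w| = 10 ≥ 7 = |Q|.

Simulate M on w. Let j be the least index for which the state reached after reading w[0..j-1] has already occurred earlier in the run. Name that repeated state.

s2

Run of M on w = a a b b b a a b b a:
  step 0: s0  (start)
  step 1: s2  (read a: s0→s2)
  step 2: s2  (read a: s2→s2)   ← first repeat (s2 seen earlier)
  step 3: s5  (read b: s2→s5)
  step 4: s4  (read b: s5→s4)
  step 5: s2  (read b: s4→s2)
  step 6: s2  (read a: s2→s2)
  step 7: s2  (read a: s2→s2)
  step 8: s5  (read b: s2→s5)
  step 9: s4  (read b: s5→s4)
  step 10: s1  (read a: s4→s1)

The earliest repeat is at step j = 2: M is in s2, which it already visited at step i = 1.
Since M has 7 states, any run of length ≥ 7 visits 7+1 states, so by pigeonhole some state repeats within the first 7 steps — that repeat gives the pumpable loop.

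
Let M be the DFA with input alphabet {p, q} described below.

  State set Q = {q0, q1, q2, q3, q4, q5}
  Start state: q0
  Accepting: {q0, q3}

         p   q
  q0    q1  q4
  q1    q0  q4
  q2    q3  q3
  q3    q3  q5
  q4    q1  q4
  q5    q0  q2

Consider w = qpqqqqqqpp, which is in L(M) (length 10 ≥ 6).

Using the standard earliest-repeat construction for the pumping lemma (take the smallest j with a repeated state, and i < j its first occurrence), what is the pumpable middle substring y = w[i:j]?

pq

State sequence: q0 -q-> q4 -p-> q1 -q-> q4 -q-> q4 -q-> q4 -q-> q4 -q-> q4 -q-> q4 -p-> q1 -p-> q0
First repeat at step 3: q4 was already visited.

So i = 1, j = 3, giving x = w[0:1] = q, y = w[1:3] = pq, z = w[3:10] = qqqqqpp.
Check: |xy| = 3 ≤ 6 and |y| = 2 ≥ 1. Reading y takes M from q4 back to q4, so every xyⁱz is accepted.
Pumping length from the standard proof: p = 6 (the number of states). The repeated state found above gives |xy| = j ≤ 6 and |y| = j − i ≥ 1.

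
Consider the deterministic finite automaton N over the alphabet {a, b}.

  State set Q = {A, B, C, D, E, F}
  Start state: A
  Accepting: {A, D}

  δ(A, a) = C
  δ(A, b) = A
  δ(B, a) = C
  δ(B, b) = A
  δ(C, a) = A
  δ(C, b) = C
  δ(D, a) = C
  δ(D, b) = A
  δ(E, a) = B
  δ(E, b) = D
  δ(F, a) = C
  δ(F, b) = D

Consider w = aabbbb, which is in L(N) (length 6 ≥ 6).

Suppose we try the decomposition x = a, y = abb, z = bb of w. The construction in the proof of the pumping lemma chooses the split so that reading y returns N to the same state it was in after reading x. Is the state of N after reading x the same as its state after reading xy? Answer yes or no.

Run of N on the first 4 characters of w = a a b b:
  step 0: A  (start)
  step 1: C  (read a: A→C)
  step 2: A  (read a: C→A)
  step 3: A  (read b: A→A)
  step 4: A  (read b: A→A)

After x (step 1): C. After xy (step 4): A.
They differ (C ≠ A), so y is not a cycle from the state after x; this split is not the one the pumping-lemma construction produces, and pumping y need not keep the string in L(N).

no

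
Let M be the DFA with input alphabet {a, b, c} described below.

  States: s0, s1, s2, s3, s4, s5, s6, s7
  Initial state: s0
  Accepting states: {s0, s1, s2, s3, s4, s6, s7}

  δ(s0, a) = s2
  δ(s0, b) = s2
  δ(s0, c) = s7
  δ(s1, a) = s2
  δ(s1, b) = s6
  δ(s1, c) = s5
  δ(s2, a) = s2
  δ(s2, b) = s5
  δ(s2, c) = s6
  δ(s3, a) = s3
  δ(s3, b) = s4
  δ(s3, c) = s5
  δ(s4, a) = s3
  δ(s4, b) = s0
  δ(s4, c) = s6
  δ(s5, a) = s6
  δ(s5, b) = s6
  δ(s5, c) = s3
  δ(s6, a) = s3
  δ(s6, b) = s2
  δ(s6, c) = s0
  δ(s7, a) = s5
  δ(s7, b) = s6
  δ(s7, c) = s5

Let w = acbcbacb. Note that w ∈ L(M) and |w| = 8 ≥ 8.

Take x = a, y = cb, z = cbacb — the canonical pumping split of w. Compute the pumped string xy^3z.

acbcbcbcbacb

xy^3z = a·cb·cb·cb·cbacb = acbcbcbcbacb.
Reading y = cb takes M from s2 back to s2, so after x·y·y·y the machine is still in s2, and z then leads to the accepting state s2. Hence acbcbcbcbacb ∈ L(M).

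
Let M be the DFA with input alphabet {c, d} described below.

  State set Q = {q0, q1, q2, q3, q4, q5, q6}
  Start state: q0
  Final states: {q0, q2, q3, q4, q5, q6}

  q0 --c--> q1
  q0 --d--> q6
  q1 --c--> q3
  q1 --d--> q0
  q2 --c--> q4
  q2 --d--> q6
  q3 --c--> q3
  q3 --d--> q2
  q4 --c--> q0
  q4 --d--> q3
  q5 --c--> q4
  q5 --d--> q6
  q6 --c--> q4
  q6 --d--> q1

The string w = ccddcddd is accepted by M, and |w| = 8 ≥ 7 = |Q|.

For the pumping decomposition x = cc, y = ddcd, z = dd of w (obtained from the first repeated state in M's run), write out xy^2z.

ccddcdddcddd

xy^2z = cc·ddcd·ddcd·dd = ccddcdddcddd.
Reading y = ddcd takes M from q3 back to q3, so after x·y·y the machine is still in q3, and z then leads to the accepting state q6. Hence ccddcdddcddd ∈ L(M).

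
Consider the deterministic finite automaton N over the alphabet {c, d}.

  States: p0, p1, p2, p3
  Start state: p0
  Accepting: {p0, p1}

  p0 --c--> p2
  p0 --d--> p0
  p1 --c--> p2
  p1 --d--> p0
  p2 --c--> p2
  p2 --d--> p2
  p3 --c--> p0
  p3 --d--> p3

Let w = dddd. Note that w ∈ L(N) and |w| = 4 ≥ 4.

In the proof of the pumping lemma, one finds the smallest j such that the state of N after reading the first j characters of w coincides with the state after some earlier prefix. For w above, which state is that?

p0

State sequence: p0 -d-> p0 -d-> p0 -d-> p0 -d-> p0
First repeat at step 1: p0 was already visited.

The earliest repeat is at step j = 1: N is in p0, which it already visited at step i = 0.
Since N has 4 states, any run of length ≥ 4 visits 4+1 states, so by pigeonhole some state repeats within the first 4 steps — that repeat gives the pumpable loop.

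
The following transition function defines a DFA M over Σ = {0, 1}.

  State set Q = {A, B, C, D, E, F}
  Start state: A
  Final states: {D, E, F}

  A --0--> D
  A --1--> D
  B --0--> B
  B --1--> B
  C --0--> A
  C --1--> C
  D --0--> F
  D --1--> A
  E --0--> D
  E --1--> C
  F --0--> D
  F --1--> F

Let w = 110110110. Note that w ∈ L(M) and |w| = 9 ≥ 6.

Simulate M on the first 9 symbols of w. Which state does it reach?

State sequence: A -1-> D -1-> A -0-> D -1-> A -1-> D -0-> F -1-> F -1-> F -0-> D

After reading 9 characters, M is in state D.

D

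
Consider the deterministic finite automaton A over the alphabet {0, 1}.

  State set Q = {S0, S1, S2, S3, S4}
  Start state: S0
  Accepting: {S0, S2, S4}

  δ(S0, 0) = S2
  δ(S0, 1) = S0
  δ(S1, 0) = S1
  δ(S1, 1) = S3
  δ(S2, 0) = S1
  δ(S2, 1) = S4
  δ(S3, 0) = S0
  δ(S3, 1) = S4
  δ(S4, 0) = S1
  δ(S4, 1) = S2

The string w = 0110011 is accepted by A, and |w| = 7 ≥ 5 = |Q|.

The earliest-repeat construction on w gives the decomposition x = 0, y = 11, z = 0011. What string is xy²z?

xy^2z = 0·11·11·0011 = 011110011.
Reading y = 11 takes A from S2 back to S2, so after x·y·y the machine is still in S2, and z then leads to the accepting state S4. Hence 011110011 ∈ L(A).

011110011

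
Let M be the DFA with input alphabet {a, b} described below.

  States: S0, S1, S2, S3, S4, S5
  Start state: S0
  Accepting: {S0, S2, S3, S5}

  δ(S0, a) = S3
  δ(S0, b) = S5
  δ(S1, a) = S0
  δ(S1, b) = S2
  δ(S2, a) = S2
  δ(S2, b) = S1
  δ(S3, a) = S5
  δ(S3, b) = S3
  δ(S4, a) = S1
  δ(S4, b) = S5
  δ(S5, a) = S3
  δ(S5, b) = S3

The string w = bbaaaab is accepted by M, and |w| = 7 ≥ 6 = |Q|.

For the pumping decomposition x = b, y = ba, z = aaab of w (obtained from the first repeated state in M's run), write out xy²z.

xy^2z = b·ba·ba·aaab = bbabaaaab.
Reading y = ba takes M from S5 back to S5, so after x·y·y the machine is still in S5, and z then leads to the accepting state S3. Hence bbabaaaab ∈ L(M).

bbabaaaab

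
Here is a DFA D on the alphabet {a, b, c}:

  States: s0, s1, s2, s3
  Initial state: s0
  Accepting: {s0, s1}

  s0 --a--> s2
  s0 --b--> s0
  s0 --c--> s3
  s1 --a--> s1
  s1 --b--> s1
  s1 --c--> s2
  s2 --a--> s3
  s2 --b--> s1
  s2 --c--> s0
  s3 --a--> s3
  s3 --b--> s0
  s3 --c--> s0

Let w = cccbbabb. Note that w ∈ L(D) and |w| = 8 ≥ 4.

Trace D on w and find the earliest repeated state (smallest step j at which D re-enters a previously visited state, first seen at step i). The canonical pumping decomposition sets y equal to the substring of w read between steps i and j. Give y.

Run of D on w = c c c b b a b b:
  step 0: s0  (start)
  step 1: s3  (read c: s0→s3)
  step 2: s0  (read c: s3→s0)   ← first repeat (s0 seen earlier)
  step 3: s3  (read c: s0→s3)
  step 4: s0  (read b: s3→s0)
  step 5: s0  (read b: s0→s0)
  step 6: s2  (read a: s0→s2)
  step 7: s1  (read b: s2→s1)
  step 8: s1  (read b: s1→s1)

So i = 0, j = 2, giving x = w[0:0] = ε, y = w[0:2] = cc, z = w[2:8] = cbbabb.
Check: |xy| = 2 ≤ 4 and |y| = 2 ≥ 1. Reading y takes D from s0 back to s0, so every xyⁱz is accepted.
Since D has 4 states, any run of length ≥ 4 visits 4+1 states, so by pigeonhole some state repeats within the first 4 steps — that repeat gives the pumpable loop.

cc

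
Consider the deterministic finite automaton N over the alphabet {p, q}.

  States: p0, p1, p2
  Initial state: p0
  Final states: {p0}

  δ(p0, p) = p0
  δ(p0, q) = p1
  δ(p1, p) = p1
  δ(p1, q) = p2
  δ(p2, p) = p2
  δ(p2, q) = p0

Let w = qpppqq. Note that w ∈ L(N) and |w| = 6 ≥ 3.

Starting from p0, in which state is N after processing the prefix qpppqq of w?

Run of N on the first 6 characters of w = q p p p q q:
  step 0: p0  (start)
  step 1: p1  (read q: p0→p1)
  step 2: p1  (read p: p1→p1)
  step 3: p1  (read p: p1→p1)
  step 4: p1  (read p: p1→p1)
  step 5: p2  (read q: p1→p2)
  step 6: p0  (read q: p2→p0)

After reading 6 characters, N is in state p0.

p0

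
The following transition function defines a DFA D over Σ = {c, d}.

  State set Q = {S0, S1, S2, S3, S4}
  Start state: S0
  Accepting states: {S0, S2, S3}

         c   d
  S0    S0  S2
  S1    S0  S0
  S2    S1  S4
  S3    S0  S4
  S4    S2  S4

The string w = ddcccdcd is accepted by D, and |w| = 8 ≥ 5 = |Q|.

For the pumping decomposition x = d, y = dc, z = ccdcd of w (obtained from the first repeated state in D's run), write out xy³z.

xy^3z = d·dc·dc·dc·ccdcd = ddcdcdcccdcd.
Reading y = dc takes D from S2 back to S2, so after x·y·y·y the machine is still in S2, and z then leads to the accepting state S0. Hence ddcdcdcccdcd ∈ L(D).

ddcdcdcccdcd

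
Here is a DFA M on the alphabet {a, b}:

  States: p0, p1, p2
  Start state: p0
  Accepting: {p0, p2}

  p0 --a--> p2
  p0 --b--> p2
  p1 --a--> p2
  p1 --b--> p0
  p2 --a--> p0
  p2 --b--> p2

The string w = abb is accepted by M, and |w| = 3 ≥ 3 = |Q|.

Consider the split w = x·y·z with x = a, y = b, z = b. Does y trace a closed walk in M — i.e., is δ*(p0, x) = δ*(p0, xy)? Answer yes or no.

Run of M on the first 2 characters of w = a b:
  step 0: p0  (start)
  step 1: p2  (read a: p0→p2)
  step 2: p2  (read b: p2→p2)

After x (step 1): p2. After xy (step 2): p2.
They match, so y = b drives M around a cycle from p2 back to itself; pumping y any number of times keeps M in p2 before reading z, and xyⁱz ∈ L(M) for every i ≥ 0.

yes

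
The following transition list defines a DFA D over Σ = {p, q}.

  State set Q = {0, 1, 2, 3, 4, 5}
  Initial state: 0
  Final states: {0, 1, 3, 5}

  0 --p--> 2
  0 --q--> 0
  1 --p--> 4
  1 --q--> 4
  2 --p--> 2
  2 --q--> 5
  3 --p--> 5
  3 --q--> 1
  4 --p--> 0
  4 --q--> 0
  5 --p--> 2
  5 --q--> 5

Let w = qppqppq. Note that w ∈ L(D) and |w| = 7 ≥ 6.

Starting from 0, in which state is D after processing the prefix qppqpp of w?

State sequence: 0 -q-> 0 -p-> 2 -p-> 2 -q-> 5 -p-> 2 -p-> 2

After reading 6 characters, D is in state 2.
(This kind of state-tracing is the core of the pumping-lemma construction: with 6 states, pigeonhole forces a repeat within the first 6 steps.)

2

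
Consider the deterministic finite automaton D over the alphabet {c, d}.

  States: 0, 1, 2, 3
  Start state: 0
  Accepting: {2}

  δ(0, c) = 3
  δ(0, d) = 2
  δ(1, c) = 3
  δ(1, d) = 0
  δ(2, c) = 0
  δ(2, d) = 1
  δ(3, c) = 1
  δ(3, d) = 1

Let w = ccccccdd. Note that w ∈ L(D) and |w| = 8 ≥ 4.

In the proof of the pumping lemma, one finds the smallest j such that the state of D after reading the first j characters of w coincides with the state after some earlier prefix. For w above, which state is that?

Run of D on w = c c c c c c d d:
  step 0: 0  (start)
  step 1: 3  (read c: 0→3)
  step 2: 1  (read c: 3→1)
  step 3: 3  (read c: 1→3)   ← first repeat (3 seen earlier)
  step 4: 1  (read c: 3→1)
  step 5: 3  (read c: 1→3)
  step 6: 1  (read c: 3→1)
  step 7: 0  (read d: 1→0)
  step 8: 2  (read d: 0→2)

The earliest repeat is at step j = 3: D is in 3, which it already visited at step i = 1.
The DFA has 4 states, so the proof of the pumping lemma guarantees a repeated state among the first 4+1 visited; the segment between the two visits is the pumpable y.

3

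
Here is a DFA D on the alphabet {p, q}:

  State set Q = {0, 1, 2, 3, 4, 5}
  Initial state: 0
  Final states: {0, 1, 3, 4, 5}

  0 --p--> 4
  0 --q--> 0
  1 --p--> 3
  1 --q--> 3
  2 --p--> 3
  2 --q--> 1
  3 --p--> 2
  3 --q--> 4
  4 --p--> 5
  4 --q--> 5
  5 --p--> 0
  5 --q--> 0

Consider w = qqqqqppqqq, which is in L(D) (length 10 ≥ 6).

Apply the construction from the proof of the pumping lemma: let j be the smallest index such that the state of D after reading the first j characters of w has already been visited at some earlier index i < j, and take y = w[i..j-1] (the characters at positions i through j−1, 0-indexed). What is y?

State sequence: 0 -q-> 0 -q-> 0 -q-> 0 -q-> 0 -q-> 0 -p-> 4 -p-> 5 -q-> 0 -q-> 0 -q-> 0
First repeat at step 1: 0 was already visited.

So i = 0, j = 1, giving x = w[0:0] = ε, y = w[0:1] = q, z = w[1:10] = qqqqppqqq.
Check: |xy| = 1 ≤ 6 and |y| = 1 ≥ 1. Reading y takes D from 0 back to 0, so every xyⁱz is accepted.
The DFA has 6 states, so the proof of the pumping lemma guarantees a repeated state among the first 6+1 visited; the segment between the two visits is the pumpable y.

q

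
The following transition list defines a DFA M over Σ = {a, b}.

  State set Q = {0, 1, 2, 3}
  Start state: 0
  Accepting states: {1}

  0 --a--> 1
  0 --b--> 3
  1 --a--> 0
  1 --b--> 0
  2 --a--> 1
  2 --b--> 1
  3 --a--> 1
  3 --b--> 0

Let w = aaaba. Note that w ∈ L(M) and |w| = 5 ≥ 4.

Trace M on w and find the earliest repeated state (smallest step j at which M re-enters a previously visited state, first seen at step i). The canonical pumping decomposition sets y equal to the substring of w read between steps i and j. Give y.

aa

State sequence: 0 -a-> 1 -a-> 0 -a-> 1 -b-> 0 -a-> 1
First repeat at step 2: 0 was already visited.

So i = 0, j = 2, giving x = w[0:0] = ε, y = w[0:2] = aa, z = w[2:5] = aba.
Check: |xy| = 2 ≤ 4 and |y| = 2 ≥ 1. Reading y takes M from 0 back to 0, so every xyⁱz is accepted.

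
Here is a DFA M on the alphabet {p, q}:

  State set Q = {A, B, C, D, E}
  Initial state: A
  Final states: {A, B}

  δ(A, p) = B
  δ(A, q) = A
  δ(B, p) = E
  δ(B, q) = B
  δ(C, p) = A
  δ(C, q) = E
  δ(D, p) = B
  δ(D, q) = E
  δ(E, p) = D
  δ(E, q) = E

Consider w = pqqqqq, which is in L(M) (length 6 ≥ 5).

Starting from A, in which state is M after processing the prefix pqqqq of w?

Run of M on the first 5 characters of w = p q q q q:
  step 0: A  (start)
  step 1: B  (read p: A→B)
  step 2: B  (read q: B→B)
  step 3: B  (read q: B→B)
  step 4: B  (read q: B→B)
  step 5: B  (read q: B→B)

After reading 5 characters, M is in state B.
(This kind of state-tracing is the core of the pumping-lemma construction: with 5 states, pigeonhole forces a repeat within the first 5 steps.)

B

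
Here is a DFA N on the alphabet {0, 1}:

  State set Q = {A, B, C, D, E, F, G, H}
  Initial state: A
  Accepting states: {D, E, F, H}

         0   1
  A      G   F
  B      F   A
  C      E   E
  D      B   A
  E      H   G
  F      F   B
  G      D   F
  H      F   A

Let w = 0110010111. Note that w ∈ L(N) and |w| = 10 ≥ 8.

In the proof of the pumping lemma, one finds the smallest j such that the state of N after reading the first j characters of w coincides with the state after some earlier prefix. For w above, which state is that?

F

State sequence: A -0-> G -1-> F -1-> B -0-> F -0-> F -1-> B -0-> F -1-> B -1-> A -1-> F
First repeat at step 4: F was already visited.

The earliest repeat is at step j = 4: N is in F, which it already visited at step i = 2.
The DFA has 8 states, so the proof of the pumping lemma guarantees a repeated state among the first 8+1 visited; the segment between the two visits is the pumpable y.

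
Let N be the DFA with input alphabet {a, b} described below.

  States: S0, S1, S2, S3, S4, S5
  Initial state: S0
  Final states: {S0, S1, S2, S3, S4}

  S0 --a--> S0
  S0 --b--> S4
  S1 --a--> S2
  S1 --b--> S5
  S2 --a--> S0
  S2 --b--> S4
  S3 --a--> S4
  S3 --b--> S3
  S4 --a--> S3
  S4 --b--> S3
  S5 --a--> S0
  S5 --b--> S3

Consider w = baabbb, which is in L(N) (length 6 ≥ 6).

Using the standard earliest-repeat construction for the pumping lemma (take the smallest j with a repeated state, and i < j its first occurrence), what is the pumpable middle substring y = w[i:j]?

aa

State sequence: S0 -b-> S4 -a-> S3 -a-> S4 -b-> S3 -b-> S3 -b-> S3
First repeat at step 3: S4 was already visited.

So i = 1, j = 3, giving x = w[0:1] = b, y = w[1:3] = aa, z = w[3:6] = bbb.
Check: |xy| = 3 ≤ 6 and |y| = 2 ≥ 1. Reading y takes N from S4 back to S4, so every xyⁱz is accepted.
The DFA has 6 states, so the proof of the pumping lemma guarantees a repeated state among the first 6+1 visited; the segment between the two visits is the pumpable y.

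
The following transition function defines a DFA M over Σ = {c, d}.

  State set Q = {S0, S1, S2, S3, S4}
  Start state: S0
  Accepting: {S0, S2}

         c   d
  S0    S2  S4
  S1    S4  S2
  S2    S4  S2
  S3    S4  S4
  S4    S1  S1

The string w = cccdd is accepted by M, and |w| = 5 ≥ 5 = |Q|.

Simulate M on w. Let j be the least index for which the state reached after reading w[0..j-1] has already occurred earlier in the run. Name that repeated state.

State sequence: S0 -c-> S2 -c-> S4 -c-> S1 -d-> S2 -d-> S2
First repeat at step 4: S2 was already visited.

The earliest repeat is at step j = 4: M is in S2, which it already visited at step i = 1.

S2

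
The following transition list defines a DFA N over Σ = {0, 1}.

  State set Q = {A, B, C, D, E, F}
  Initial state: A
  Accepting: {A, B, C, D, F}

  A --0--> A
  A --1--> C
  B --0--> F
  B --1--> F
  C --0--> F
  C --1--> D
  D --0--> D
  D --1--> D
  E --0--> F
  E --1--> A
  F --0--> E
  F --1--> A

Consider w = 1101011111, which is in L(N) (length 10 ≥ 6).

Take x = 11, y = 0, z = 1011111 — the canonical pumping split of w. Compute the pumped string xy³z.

xy^3z = 11·0·0·0·1011111 = 110001011111.
Reading y = 0 takes N from D back to D, so after x·y·y·y the machine is still in D, and z then leads to the accepting state D. Hence 110001011111 ∈ L(N).

110001011111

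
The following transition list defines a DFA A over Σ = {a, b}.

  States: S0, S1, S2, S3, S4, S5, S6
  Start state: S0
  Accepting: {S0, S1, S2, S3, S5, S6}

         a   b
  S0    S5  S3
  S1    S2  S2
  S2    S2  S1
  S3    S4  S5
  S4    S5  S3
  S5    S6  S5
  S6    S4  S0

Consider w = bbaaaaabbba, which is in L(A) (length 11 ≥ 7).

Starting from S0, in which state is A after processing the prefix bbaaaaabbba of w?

S6

State sequence: S0 -b-> S3 -b-> S5 -a-> S6 -a-> S4 -a-> S5 -a-> S6 -a-> S4 -b-> S3 -b-> S5 -b-> S5 -a-> S6

After reading 11 characters, A is in state S6.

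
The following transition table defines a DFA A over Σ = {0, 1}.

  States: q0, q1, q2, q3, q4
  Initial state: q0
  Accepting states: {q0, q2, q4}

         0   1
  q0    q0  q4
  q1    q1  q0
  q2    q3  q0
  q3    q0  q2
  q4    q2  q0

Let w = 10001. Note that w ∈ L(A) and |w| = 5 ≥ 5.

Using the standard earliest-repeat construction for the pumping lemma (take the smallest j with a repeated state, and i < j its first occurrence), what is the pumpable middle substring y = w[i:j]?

1000

State sequence: q0 -1-> q4 -0-> q2 -0-> q3 -0-> q0 -1-> q4
First repeat at step 4: q0 was already visited.

So i = 0, j = 4, giving x = w[0:0] = ε, y = w[0:4] = 1000, z = w[4:5] = 1.
Check: |xy| = 4 ≤ 5 and |y| = 4 ≥ 1. Reading y takes A from q0 back to q0, so every xyⁱz is accepted.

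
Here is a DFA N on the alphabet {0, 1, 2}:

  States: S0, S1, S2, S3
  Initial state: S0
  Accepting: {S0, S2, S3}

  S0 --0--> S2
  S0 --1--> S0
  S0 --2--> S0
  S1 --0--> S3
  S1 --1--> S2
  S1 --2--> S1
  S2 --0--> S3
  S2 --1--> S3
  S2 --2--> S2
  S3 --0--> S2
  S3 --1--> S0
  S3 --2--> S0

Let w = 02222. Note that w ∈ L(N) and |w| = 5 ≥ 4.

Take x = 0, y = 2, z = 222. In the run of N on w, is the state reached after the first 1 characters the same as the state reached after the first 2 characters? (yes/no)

yes

State sequence: S0 -0-> S2 -2-> S2

After x (step 1): S2. After xy (step 2): S2.
They match, so y = 2 drives N around a cycle from S2 back to itself; pumping y any number of times keeps N in S2 before reading z, and xyⁱz ∈ L(N) for every i ≥ 0.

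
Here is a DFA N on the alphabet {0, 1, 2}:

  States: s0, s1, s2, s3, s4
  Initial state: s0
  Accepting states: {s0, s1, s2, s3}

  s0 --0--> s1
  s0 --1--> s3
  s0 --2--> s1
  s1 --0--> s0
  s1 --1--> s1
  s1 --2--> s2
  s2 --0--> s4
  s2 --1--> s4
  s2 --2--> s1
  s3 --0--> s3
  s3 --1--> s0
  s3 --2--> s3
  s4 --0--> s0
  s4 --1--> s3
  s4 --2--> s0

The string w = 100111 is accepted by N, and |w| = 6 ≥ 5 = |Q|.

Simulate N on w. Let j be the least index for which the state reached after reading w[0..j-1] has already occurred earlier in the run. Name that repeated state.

State sequence: s0 -1-> s3 -0-> s3 -0-> s3 -1-> s0 -1-> s3 -1-> s0
First repeat at step 2: s3 was already visited.

The earliest repeat is at step j = 2: N is in s3, which it already visited at step i = 1.
Pumping length from the standard proof: p = 5 (the number of states). The repeated state found above gives |xy| = j ≤ 5 and |y| = j − i ≥ 1.

s3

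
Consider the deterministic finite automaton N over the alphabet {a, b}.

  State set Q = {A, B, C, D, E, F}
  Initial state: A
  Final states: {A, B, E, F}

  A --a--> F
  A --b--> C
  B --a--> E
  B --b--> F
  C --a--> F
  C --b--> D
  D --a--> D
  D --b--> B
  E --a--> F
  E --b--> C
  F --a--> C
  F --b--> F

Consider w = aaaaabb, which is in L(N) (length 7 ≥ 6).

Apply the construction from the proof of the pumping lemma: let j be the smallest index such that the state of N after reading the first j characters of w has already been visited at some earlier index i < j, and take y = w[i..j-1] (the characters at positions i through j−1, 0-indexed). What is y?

aa

Run of N on w = a a a a a b b:
  step 0: A  (start)
  step 1: F  (read a: A→F)
  step 2: C  (read a: F→C)
  step 3: F  (read a: C→F)   ← first repeat (F seen earlier)
  step 4: C  (read a: F→C)
  step 5: F  (read a: C→F)
  step 6: F  (read b: F→F)
  step 7: F  (read b: F→F)

So i = 1, j = 3, giving x = w[0:1] = a, y = w[1:3] = aa, z = w[3:7] = aabb.
Check: |xy| = 3 ≤ 6 and |y| = 2 ≥ 1. Reading y takes N from F back to F, so every xyⁱz is accepted.
Since N has 6 states, any run of length ≥ 6 visits 6+1 states, so by pigeonhole some state repeats within the first 6 steps — that repeat gives the pumpable loop.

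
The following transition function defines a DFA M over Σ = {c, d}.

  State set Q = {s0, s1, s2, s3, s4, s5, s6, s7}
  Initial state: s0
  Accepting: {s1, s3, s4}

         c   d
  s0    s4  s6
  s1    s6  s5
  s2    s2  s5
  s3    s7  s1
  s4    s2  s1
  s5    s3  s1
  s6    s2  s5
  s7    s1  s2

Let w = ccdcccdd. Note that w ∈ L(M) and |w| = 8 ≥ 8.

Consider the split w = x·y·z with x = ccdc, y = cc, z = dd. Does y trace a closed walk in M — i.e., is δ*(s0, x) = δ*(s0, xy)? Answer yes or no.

State sequence: s0 -c-> s4 -c-> s2 -d-> s5 -c-> s3 -c-> s7 -c-> s1

After x (step 4): s3. After xy (step 6): s1.
They differ (s3 ≠ s1), so y is not a cycle from the state after x; this split is not the one the pumping-lemma construction produces, and pumping y need not keep the string in L(M).

no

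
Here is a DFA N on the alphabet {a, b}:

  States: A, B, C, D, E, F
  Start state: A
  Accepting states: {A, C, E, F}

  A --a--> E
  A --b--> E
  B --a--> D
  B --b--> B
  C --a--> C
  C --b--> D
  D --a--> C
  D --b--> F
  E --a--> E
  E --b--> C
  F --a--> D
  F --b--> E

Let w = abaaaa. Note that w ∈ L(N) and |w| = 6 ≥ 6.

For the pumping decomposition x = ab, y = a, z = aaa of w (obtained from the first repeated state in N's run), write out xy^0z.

abaaa

xy⁰z = xz = ab·aaa = abaaa.
Reading y = a takes N from C back to C, so after x the machine is still in C, and z then leads to the accepting state C. Hence abaaa ∈ L(N).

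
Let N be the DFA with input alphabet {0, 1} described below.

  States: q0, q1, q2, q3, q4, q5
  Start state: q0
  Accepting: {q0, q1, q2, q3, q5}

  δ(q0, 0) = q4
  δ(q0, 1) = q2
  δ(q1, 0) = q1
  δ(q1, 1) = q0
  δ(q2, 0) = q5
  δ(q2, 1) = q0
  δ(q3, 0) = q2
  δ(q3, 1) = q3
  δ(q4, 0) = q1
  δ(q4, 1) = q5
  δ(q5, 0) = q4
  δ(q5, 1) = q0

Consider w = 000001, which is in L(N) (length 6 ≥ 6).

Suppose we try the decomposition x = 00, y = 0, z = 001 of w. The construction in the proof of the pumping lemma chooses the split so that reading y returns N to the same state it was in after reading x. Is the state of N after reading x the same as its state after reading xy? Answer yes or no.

Run of N on the first 3 characters of w = 0 0 0:
  step 0: q0  (start)
  step 1: q4  (read 0: q0→q4)
  step 2: q1  (read 0: q4→q1)
  step 3: q1  (read 0: q1→q1)

After x (step 2): q1. After xy (step 3): q1.
They match, so y = 0 drives N around a cycle from q1 back to itself; pumping y any number of times keeps N in q1 before reading z, and xyⁱz ∈ L(N) for every i ≥ 0.

yes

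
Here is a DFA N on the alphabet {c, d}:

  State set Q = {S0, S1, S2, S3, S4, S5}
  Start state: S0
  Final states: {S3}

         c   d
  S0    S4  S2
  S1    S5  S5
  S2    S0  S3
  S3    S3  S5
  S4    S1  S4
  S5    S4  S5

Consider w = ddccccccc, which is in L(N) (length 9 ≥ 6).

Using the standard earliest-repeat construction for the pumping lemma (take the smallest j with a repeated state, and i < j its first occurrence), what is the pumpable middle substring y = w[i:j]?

c

Run of N on w = d d c c c c c c c:
  step 0: S0  (start)
  step 1: S2  (read d: S0→S2)
  step 2: S3  (read d: S2→S3)
  step 3: S3  (read c: S3→S3)   ← first repeat (S3 seen earlier)
  step 4: S3  (read c: S3→S3)
  step 5: S3  (read c: S3→S3)
  step 6: S3  (read c: S3→S3)
  step 7: S3  (read c: S3→S3)
  step 8: S3  (read c: S3→S3)
  step 9: S3  (read c: S3→S3)

So i = 2, j = 3, giving x = w[0:2] = dd, y = w[2:3] = c, z = w[3:9] = cccccc.
Check: |xy| = 3 ≤ 6 and |y| = 1 ≥ 1. Reading y takes N from S3 back to S3, so every xyⁱz is accepted.
The DFA has 6 states, so the proof of the pumping lemma guarantees a repeated state among the first 6+1 visited; the segment between the two visits is the pumpable y.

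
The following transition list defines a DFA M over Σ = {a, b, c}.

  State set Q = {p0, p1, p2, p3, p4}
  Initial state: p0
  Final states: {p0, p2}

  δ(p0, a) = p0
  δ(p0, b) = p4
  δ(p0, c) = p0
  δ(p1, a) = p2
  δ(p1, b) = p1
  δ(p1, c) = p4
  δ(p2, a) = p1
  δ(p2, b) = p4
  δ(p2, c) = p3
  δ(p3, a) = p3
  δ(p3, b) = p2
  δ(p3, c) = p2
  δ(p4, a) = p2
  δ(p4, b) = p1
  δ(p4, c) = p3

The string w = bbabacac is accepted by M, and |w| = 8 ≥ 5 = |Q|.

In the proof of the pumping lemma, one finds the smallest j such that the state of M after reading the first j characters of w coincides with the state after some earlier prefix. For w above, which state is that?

State sequence: p0 -b-> p4 -b-> p1 -a-> p2 -b-> p4 -a-> p2 -c-> p3 -a-> p3 -c-> p2
First repeat at step 4: p4 was already visited.

The earliest repeat is at step j = 4: M is in p4, which it already visited at step i = 1.
Pumping length from the standard proof: p = 5 (the number of states). The repeated state found above gives |xy| = j ≤ 5 and |y| = j − i ≥ 1.

p4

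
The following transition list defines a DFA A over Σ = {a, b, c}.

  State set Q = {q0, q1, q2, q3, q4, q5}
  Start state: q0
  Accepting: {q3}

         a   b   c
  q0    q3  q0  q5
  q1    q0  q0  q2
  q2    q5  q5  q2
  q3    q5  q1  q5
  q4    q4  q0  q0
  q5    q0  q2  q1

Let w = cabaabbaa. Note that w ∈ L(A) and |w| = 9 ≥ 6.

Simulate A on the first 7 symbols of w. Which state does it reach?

q5

Run of A on the first 7 characters of w = c a b a a b b:
  step 0: q0  (start)
  step 1: q5  (read c: q0→q5)
  step 2: q0  (read a: q5→q0)
  step 3: q0  (read b: q0→q0)
  step 4: q3  (read a: q0→q3)
  step 5: q5  (read a: q3→q5)
  step 6: q2  (read b: q5→q2)
  step 7: q5  (read b: q2→q5)

After reading 7 characters, A is in state q5.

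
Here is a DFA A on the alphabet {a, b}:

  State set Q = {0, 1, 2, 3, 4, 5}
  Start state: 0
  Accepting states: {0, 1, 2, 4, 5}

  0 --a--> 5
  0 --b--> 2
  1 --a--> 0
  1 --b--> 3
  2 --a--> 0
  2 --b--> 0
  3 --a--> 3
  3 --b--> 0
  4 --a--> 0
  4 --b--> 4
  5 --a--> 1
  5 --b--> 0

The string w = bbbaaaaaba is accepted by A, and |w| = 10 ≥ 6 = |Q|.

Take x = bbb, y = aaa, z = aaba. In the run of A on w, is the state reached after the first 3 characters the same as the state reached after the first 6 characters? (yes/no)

no

State sequence: 0 -b-> 2 -b-> 0 -b-> 2 -a-> 0 -a-> 5 -a-> 1

After x (step 3): 2. After xy (step 6): 1.
They differ (2 ≠ 1), so y is not a cycle from the state after x; this split is not the one the pumping-lemma construction produces, and pumping y need not keep the string in L(A).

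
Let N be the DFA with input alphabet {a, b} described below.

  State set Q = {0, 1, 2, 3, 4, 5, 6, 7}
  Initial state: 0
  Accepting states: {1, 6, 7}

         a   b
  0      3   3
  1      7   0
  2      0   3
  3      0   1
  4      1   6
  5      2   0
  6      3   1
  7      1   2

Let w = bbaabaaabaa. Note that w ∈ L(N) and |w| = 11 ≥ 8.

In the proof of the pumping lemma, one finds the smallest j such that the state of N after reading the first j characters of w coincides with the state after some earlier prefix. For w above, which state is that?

1

Run of N on w = b b a a b a a a b a a:
  step 0: 0  (start)
  step 1: 3  (read b: 0→3)
  step 2: 1  (read b: 3→1)
  step 3: 7  (read a: 1→7)
  step 4: 1  (read a: 7→1)   ← first repeat (1 seen earlier)
  step 5: 0  (read b: 1→0)
  step 6: 3  (read a: 0→3)
  step 7: 0  (read a: 3→0)
  step 8: 3  (read a: 0→3)
  step 9: 1  (read b: 3→1)
  step 10: 7  (read a: 1→7)
  step 11: 1  (read a: 7→1)

The earliest repeat is at step j = 4: N is in 1, which it already visited at step i = 2.
The DFA has 8 states, so the proof of the pumping lemma guarantees a repeated state among the first 8+1 visited; the segment between the two visits is the pumpable y.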